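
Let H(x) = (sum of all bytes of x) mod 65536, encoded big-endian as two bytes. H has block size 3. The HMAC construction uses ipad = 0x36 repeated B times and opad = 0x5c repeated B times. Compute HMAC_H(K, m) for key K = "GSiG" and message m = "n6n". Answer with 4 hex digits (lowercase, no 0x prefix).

Key "GSiG" = 47 53 69 47 is 4 bytes > B = 3, so hash it first: H(key) = 01 4a, then zero-pad to 3 bytes: K' = 01 4a 00.
K' ⊕ ipad = 37 7c 36.  K' ⊕ opad = 5d 16 5c.
Inner input = (K'⊕ipad) ∥ m = 37 7c 36 ∥ 6e 36 6e.
Inner hash: sum = 55+124+54+110+54+110 = 507 → 01 fb.
Outer input = (K'⊕opad) ∥ inner = 5d 16 5c ∥ 01 fb.
Outer hash (tag): sum = 93+22+92+1+251 = 459 → 01 cb.

01cb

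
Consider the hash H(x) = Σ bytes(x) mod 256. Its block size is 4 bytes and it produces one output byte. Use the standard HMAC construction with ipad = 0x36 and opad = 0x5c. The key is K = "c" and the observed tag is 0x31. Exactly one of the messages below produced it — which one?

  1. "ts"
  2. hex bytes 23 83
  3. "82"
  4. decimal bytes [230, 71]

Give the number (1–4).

Key "c" = 63 is 1 byte ≤ B = 4; zero-pad to 4 bytes: K' = 63 00 00 00.
K' ⊕ ipad = 55 36 36 36; K' ⊕ opad = 3f 5c 5c 5c.
m1: inner = H(55 36 36 36 74 73) = de; tag = H(3f 5c 5c 5c de) = 31 ← matches
m2: inner = H(55 36 36 36 23 83) = 9d; tag = H(3f 5c 5c 5c 9d) = f0
m3: inner = H(55 36 36 36 38 32) = 61; tag = H(3f 5c 5c 5c 61) = b4
m4: inner = H(55 36 36 36 e6 47) = 24; tag = H(3f 5c 5c 5c 24) = 77

1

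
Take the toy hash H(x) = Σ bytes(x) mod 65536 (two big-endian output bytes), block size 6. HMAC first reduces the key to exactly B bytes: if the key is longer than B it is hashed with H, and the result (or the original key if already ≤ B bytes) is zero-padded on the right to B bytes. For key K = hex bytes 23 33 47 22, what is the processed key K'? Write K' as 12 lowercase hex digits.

233347220000

Key hex bytes 23 33 47 22 is 4 bytes ≤ B = 6; zero-pad to 6 bytes: K' = 23 33 47 22 00 00.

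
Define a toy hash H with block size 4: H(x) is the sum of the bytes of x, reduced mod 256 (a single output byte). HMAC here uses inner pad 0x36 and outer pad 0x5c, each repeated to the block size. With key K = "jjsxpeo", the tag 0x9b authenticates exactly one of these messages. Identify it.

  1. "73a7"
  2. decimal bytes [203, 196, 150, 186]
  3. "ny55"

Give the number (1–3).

Key "jjsxpeo" = 6a 6a 73 78 70 65 6f is 7 bytes > B = 4, so hash it first: H(key) = 03, then zero-pad to 4 bytes: K' = 03 00 00 00.
K' ⊕ ipad = 35 36 36 36; K' ⊕ opad = 5f 5c 5c 5c.
m1: inner = H(35 36 36 36 37 33 61 37) = d9; tag = H(5f 5c 5c 5c d9) = 4c
m2: inner = H(35 36 36 36 cb c4 96 ba) = b6; tag = H(5f 5c 5c 5c b6) = 29
m3: inner = H(35 36 36 36 6e 79 35 35) = 28; tag = H(5f 5c 5c 5c 28) = 9b ← matches

3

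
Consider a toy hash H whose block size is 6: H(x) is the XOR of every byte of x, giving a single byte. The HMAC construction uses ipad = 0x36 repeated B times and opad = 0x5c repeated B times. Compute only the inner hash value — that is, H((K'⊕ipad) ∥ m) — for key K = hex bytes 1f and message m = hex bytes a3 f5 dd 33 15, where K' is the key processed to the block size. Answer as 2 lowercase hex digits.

b2

Key hex bytes 1f is 1 byte ≤ B = 6; zero-pad to 6 bytes: K' = 1f 00 00 00 00 00.
K' ⊕ ipad = 29 36 36 36 36 36.
Inner input = 29 36 36 36 36 36 ∥ a3 f5 dd 33 15.
Inner hash: XOR 29⊕36⊕36⊕36⊕36⊕36⊕a3⊕f5⊕dd⊕33⊕15 = b2.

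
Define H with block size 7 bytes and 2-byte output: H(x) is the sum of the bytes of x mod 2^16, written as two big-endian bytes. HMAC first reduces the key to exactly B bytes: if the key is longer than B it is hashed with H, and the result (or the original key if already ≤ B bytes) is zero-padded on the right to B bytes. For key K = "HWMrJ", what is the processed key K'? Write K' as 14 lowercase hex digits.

Key "HWMrJ" = 48 57 4d 72 4a is 5 bytes ≤ B = 7; zero-pad to 7 bytes: K' = 48 57 4d 72 4a 00 00.

48574d724a0000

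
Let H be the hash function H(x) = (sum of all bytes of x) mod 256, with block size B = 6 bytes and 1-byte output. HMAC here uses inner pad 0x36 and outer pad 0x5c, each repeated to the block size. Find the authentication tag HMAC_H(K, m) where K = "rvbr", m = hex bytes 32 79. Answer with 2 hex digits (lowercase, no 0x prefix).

Key "rvbr" = 72 76 62 72 is 4 bytes ≤ B = 6; zero-pad to 6 bytes: K' = 72 76 62 72 00 00.
K' ⊕ ipad = 44 40 54 44 36 36.  K' ⊕ opad = 2e 2a 3e 2e 5c 5c.
Inner input = (K'⊕ipad) ∥ m = 44 40 54 44 36 36 ∥ 32 79.
Inner hash: sum = 68+64+84+68+54+54+50+121 = 563; mod 256 = 51 → 33.
Outer input = (K'⊕opad) ∥ inner = 2e 2a 3e 2e 5c 5c ∥ 33.
Outer hash (tag): sum = 46+42+62+46+92+92+51 = 431; mod 256 = 175 → af.

af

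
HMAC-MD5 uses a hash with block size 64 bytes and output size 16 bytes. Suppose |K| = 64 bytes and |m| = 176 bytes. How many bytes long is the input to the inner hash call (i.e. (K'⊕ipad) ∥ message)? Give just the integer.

Key is 64 ≤ 64 bytes, zero-padded: |K'| = 64.
Inner input = (K'⊕ipad) ∥ m → 64 + 176 = 240 bytes.

240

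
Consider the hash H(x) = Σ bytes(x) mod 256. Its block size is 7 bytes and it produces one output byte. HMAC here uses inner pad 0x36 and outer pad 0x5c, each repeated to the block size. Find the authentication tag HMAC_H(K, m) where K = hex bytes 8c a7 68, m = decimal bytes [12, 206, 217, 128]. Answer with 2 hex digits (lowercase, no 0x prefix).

23

Key hex bytes 8c a7 68 is 3 bytes ≤ B = 7; zero-pad to 7 bytes: K' = 8c a7 68 00 00 00 00.
K' ⊕ ipad = ba 91 5e 36 36 36 36.  K' ⊕ opad = d0 fb 34 5c 5c 5c 5c.
Inner input = (K'⊕ipad) ∥ m = ba 91 5e 36 36 36 36 ∥ 0c ce d9 80.
Inner hash: sum = 186+145+94+54+54+54+54+12+206+217+128 = 1204; mod 256 = 180 → b4.
Outer input = (K'⊕opad) ∥ inner = d0 fb 34 5c 5c 5c 5c ∥ b4.
Outer hash (tag): sum = 208+251+52+92+92+92+92+180 = 1059; mod 256 = 35 → 23.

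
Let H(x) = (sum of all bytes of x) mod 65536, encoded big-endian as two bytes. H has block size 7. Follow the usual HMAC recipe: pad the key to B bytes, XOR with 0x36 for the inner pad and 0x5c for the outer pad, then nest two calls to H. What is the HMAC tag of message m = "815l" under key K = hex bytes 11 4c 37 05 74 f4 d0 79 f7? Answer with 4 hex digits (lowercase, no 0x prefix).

Key hex bytes 11 4c 37 05 74 f4 d0 79 f7 is 9 bytes > B = 7, so hash it first: H(key) = 04 41, then zero-pad to 7 bytes: K' = 04 41 00 00 00 00 00.
K' ⊕ ipad = 32 77 36 36 36 36 36.  K' ⊕ opad = 58 1d 5c 5c 5c 5c 5c.
Inner input = (K'⊕ipad) ∥ m = 32 77 36 36 36 36 36 ∥ 38 31 35 6c.
Inner hash: sum = 50+119+54+54+54+54+54+56+49+53+108 = 705 → 02 c1.
Outer input = (K'⊕opad) ∥ inner = 58 1d 5c 5c 5c 5c 5c ∥ 02 c1.
Outer hash (tag): sum = 88+29+92+92+92+92+92+2+193 = 772 → 03 04.

0304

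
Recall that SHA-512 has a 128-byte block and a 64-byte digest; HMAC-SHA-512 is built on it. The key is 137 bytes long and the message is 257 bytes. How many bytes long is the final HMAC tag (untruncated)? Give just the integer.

The tag is one SHA-512 digest: 64 bytes.

64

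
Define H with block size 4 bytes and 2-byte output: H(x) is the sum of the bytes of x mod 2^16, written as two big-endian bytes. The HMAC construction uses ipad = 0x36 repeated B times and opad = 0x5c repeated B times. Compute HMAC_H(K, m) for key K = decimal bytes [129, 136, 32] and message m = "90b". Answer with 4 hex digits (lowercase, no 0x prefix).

Key decimal bytes [129, 136, 32] = 81 88 20 is 3 bytes ≤ B = 4; zero-pad to 4 bytes: K' = 81 88 20 00.
K' ⊕ ipad = b7 be 16 36.  K' ⊕ opad = dd d4 7c 5c.
Inner input = (K'⊕ipad) ∥ m = b7 be 16 36 ∥ 39 30 62.
Inner hash: sum = 183+190+22+54+57+48+98 = 652 → 02 8c.
Outer input = (K'⊕opad) ∥ inner = dd d4 7c 5c ∥ 02 8c.
Outer hash (tag): sum = 221+212+124+92+2+140 = 791 → 03 17.

0317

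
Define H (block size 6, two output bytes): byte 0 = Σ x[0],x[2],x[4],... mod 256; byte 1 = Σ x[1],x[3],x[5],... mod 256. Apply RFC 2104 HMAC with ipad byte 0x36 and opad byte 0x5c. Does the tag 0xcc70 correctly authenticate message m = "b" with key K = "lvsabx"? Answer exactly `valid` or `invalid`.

invalid

Key "lvsabx" = 6c 76 73 61 62 78 is exactly B = 6 bytes: K' = 6c 76 73 61 62 78.
K' ⊕ ipad = 5a 40 45 57 54 4e; K' ⊕ opad = 30 2a 2f 3d 3e 24.
Inner hash: even-index sum = 341 mod 256 = 85; odd-index sum = 229 mod 256 = 229 → 55 e5.
Outer hash (recomputed tag): even-index sum = 242 mod 256 = 242; odd-index sum = 368 mod 256 = 112 → f2 70.
Recomputed tag = f270; claimed = cc70 → mismatch.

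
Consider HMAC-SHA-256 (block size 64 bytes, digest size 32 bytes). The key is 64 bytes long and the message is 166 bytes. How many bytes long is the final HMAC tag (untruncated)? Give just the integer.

32

The tag is one SHA-256 digest: 32 bytes.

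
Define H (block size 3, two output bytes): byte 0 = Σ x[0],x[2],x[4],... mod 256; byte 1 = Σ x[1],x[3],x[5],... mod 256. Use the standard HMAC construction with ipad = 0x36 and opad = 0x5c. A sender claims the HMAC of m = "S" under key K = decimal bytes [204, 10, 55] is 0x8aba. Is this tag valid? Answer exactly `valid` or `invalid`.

Key decimal bytes [204, 10, 55] = cc 0a 37 is exactly B = 3 bytes: K' = cc 0a 37.
K' ⊕ ipad = fa 3c 01; K' ⊕ opad = 90 56 6b.
Inner hash: even-index sum = 251 mod 256 = 251; odd-index sum = 143 mod 256 = 143 → fb 8f.
Outer hash (recomputed tag): even-index sum = 394 mod 256 = 138; odd-index sum = 337 mod 256 = 81 → 8a 51.
Recomputed tag = 8a51; claimed = 8aba → mismatch.

invalid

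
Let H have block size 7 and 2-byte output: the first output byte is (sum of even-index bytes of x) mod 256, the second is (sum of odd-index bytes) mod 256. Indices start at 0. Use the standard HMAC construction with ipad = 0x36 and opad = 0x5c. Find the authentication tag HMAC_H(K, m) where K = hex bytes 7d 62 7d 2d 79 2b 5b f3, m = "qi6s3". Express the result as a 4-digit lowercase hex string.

Key hex bytes 7d 62 7d 2d 79 2b 5b f3 is 8 bytes > B = 7, so hash it first: H(key) = ce ad, then zero-pad to 7 bytes: K' = ce ad 00 00 00 00 00.
K' ⊕ ipad = f8 9b 36 36 36 36 36.  K' ⊕ opad = 92 f1 5c 5c 5c 5c 5c.
Inner input = (K'⊕ipad) ∥ m = f8 9b 36 36 36 36 36 ∥ 71 69 36 73 33.
Inner hash: even-index sum = 630 mod 256 = 118; odd-index sum = 481 mod 256 = 225 → 76 e1.
Outer input = (K'⊕opad) ∥ inner = 92 f1 5c 5c 5c 5c 5c ∥ 76 e1.
Outer hash (tag): even-index sum = 647 mod 256 = 135; odd-index sum = 543 mod 256 = 31 → 87 1f.

871f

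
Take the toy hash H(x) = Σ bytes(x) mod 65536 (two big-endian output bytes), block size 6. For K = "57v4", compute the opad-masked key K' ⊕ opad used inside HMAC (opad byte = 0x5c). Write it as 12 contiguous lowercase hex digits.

Key "57v4" = 35 37 76 34 is 4 bytes ≤ B = 6; zero-pad to 6 bytes: K' = 35 37 76 34 00 00.
XOR each byte with 0x5c: 35⊕5c=69, 37⊕5c=6b, 76⊕5c=2a, 34⊕5c=68, 00⊕5c=5c, 00⊕5c=5c.

696b2a685c5c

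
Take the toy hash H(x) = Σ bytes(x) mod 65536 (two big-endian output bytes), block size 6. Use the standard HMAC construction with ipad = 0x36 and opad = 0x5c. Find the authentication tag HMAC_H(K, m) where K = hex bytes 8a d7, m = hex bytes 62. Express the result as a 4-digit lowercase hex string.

03aa

Key hex bytes 8a d7 is 2 bytes ≤ B = 6; zero-pad to 6 bytes: K' = 8a d7 00 00 00 00.
K' ⊕ ipad = bc e1 36 36 36 36.  K' ⊕ opad = d6 8b 5c 5c 5c 5c.
Inner input = (K'⊕ipad) ∥ m = bc e1 36 36 36 36 ∥ 62.
Inner hash: sum = 188+225+54+54+54+54+98 = 727 → 02 d7.
Outer input = (K'⊕opad) ∥ inner = d6 8b 5c 5c 5c 5c ∥ 02 d7.
Outer hash (tag): sum = 214+139+92+92+92+92+2+215 = 938 → 03 aa.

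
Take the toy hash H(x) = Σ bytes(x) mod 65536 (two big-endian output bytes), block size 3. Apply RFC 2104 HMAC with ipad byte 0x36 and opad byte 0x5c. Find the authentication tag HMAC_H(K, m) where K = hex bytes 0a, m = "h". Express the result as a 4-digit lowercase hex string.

Key hex bytes 0a is 1 byte ≤ B = 3; zero-pad to 3 bytes: K' = 0a 00 00.
K' ⊕ ipad = 3c 36 36.  K' ⊕ opad = 56 5c 5c.
Inner input = (K'⊕ipad) ∥ m = 3c 36 36 ∥ 68.
Inner hash: sum = 60+54+54+104 = 272 → 01 10.
Outer input = (K'⊕opad) ∥ inner = 56 5c 5c ∥ 01 10.
Outer hash (tag): sum = 86+92+92+1+16 = 287 → 01 1f.

011f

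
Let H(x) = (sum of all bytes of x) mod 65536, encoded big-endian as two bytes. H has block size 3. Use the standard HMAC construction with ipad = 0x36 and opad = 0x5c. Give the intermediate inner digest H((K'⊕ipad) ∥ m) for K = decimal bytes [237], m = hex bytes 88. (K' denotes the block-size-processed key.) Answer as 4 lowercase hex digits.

Key decimal bytes [237] = ed is 1 byte ≤ B = 3; zero-pad to 3 bytes: K' = ed 00 00.
K' ⊕ ipad = db 36 36.
Inner input = db 36 36 ∥ 88.
Inner hash: sum = 219+54+54+136 = 463 → 01 cf.

01cf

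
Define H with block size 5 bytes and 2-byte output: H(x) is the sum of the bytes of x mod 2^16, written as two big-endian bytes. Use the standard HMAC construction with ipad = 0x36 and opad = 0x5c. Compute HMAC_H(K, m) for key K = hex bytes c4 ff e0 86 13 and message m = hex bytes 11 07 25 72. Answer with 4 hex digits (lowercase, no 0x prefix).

Key hex bytes c4 ff e0 86 13 is exactly B = 5 bytes: K' = c4 ff e0 86 13.
K' ⊕ ipad = f2 c9 d6 b0 25.  K' ⊕ opad = 98 a3 bc da 4f.
Inner input = (K'⊕ipad) ∥ m = f2 c9 d6 b0 25 ∥ 11 07 25 72.
Inner hash: sum = 242+201+214+176+37+17+7+37+114 = 1045 → 04 15.
Outer input = (K'⊕opad) ∥ inner = 98 a3 bc da 4f ∥ 04 15.
Outer hash (tag): sum = 152+163+188+218+79+4+21 = 825 → 03 39.

0339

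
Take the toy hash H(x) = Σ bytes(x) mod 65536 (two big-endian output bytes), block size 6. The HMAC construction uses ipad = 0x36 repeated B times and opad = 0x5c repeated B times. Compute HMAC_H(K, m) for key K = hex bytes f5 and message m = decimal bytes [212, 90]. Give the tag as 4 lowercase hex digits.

Key hex bytes f5 is 1 byte ≤ B = 6; zero-pad to 6 bytes: K' = f5 00 00 00 00 00.
K' ⊕ ipad = c3 36 36 36 36 36.  K' ⊕ opad = a9 5c 5c 5c 5c 5c.
Inner input = (K'⊕ipad) ∥ m = c3 36 36 36 36 36 ∥ d4 5a.
Inner hash: sum = 195+54+54+54+54+54+212+90 = 767 → 02 ff.
Outer input = (K'⊕opad) ∥ inner = a9 5c 5c 5c 5c 5c ∥ 02 ff.
Outer hash (tag): sum = 169+92+92+92+92+92+2+255 = 886 → 03 76.

0376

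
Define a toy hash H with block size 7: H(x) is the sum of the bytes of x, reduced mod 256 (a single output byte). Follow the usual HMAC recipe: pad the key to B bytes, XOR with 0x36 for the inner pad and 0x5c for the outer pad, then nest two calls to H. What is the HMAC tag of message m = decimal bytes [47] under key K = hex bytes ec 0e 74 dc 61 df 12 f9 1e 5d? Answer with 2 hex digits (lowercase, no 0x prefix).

0d

Key hex bytes ec 0e 74 dc 61 df 12 f9 1e 5d is 10 bytes > B = 7, so hash it first: H(key) = 10, then zero-pad to 7 bytes: K' = 10 00 00 00 00 00 00.
K' ⊕ ipad = 26 36 36 36 36 36 36.  K' ⊕ opad = 4c 5c 5c 5c 5c 5c 5c.
Inner input = (K'⊕ipad) ∥ m = 26 36 36 36 36 36 36 ∥ 2f.
Inner hash: sum = 38+54+54+54+54+54+54+47 = 409; mod 256 = 153 → 99.
Outer input = (K'⊕opad) ∥ inner = 4c 5c 5c 5c 5c 5c 5c ∥ 99.
Outer hash (tag): sum = 76+92+92+92+92+92+92+153 = 781; mod 256 = 13 → 0d.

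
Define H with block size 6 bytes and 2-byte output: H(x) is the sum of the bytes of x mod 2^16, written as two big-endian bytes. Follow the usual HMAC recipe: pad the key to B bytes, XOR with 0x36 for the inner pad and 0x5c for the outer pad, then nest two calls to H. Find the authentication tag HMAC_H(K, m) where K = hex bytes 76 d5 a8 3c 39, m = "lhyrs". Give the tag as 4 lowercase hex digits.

Key hex bytes 76 d5 a8 3c 39 is 5 bytes ≤ B = 6; zero-pad to 6 bytes: K' = 76 d5 a8 3c 39 00.
K' ⊕ ipad = 40 e3 9e 0a 0f 36.  K' ⊕ opad = 2a 89 f4 60 65 5c.
Inner input = (K'⊕ipad) ∥ m = 40 e3 9e 0a 0f 36 ∥ 6c 68 79 72 73.
Inner hash: sum = 64+227+158+10+15+54+108+104+121+114+115 = 1090 → 04 42.
Outer input = (K'⊕opad) ∥ inner = 2a 89 f4 60 65 5c ∥ 04 42.
Outer hash (tag): sum = 42+137+244+96+101+92+4+66 = 782 → 03 0e.

030e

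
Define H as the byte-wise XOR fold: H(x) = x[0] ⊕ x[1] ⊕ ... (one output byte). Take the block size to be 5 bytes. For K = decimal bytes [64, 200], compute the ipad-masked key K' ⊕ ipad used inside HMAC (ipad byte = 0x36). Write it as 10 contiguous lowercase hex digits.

Key decimal bytes [64, 200] = 40 c8 is 2 bytes ≤ B = 5; zero-pad to 5 bytes: K' = 40 c8 00 00 00.
XOR each byte with 0x36: 40⊕36=76, c8⊕36=fe, 00⊕36=36, 00⊕36=36, 00⊕36=36.

76fe363636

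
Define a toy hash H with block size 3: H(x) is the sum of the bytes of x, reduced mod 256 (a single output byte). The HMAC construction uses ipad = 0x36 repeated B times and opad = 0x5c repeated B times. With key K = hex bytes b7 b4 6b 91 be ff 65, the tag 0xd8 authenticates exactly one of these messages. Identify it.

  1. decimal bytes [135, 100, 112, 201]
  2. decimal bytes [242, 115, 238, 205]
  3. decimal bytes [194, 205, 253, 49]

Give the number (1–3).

2

Key hex bytes b7 b4 6b 91 be ff 65 is 7 bytes > B = 3, so hash it first: H(key) = 89, then zero-pad to 3 bytes: K' = 89 00 00.
K' ⊕ ipad = bf 36 36; K' ⊕ opad = d5 5c 5c.
m1: inner = H(bf 36 36 87 64 70 c9) = 4f; tag = H(d5 5c 5c 4f) = dc
m2: inner = H(bf 36 36 f2 73 ee cd) = 4b; tag = H(d5 5c 5c 4b) = d8 ← matches
m3: inner = H(bf 36 36 c2 cd fd 31) = e8; tag = H(d5 5c 5c e8) = 75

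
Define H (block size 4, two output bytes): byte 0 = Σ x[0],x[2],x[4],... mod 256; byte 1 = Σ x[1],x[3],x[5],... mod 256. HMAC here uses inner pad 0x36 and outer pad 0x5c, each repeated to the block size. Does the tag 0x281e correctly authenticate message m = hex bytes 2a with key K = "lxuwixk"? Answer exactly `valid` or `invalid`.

Key "lxuwixk" = 6c 78 75 77 69 78 6b is 7 bytes > B = 4, so hash it first: H(key) = b5 67, then zero-pad to 4 bytes: K' = b5 67 00 00.
K' ⊕ ipad = 83 51 36 36; K' ⊕ opad = e9 3b 5c 5c.
Inner hash: even-index sum = 227 mod 256 = 227; odd-index sum = 135 mod 256 = 135 → e3 87.
Outer hash (recomputed tag): even-index sum = 552 mod 256 = 40; odd-index sum = 286 mod 256 = 30 → 28 1e.
Recomputed tag = 281e; claimed = 281e → match.

valid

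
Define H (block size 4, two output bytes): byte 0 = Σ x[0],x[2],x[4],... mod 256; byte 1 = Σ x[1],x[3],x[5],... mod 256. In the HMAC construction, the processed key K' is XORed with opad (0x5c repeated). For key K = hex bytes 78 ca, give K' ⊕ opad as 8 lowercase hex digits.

Key hex bytes 78 ca is 2 bytes ≤ B = 4; zero-pad to 4 bytes: K' = 78 ca 00 00.
XOR each byte with 0x5c: 78⊕5c=24, ca⊕5c=96, 00⊕5c=5c, 00⊕5c=5c.

24965c5c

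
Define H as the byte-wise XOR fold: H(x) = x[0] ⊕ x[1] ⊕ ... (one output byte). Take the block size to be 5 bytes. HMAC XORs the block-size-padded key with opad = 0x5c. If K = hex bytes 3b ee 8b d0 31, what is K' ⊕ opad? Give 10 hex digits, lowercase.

67b2d78c6d

Key hex bytes 3b ee 8b d0 31 is exactly B = 5 bytes: K' = 3b ee 8b d0 31.
XOR each byte with 0x5c: 3b⊕5c=67, ee⊕5c=b2, 8b⊕5c=d7, d0⊕5c=8c, 31⊕5c=6d.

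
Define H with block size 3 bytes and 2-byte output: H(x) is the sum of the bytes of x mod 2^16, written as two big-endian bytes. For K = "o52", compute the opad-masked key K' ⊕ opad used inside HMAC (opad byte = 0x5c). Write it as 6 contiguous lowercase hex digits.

Key "o52" = 6f 35 32 is exactly B = 3 bytes: K' = 6f 35 32.
XOR each byte with 0x5c: 6f⊕5c=33, 35⊕5c=69, 32⊕5c=6e.

33696e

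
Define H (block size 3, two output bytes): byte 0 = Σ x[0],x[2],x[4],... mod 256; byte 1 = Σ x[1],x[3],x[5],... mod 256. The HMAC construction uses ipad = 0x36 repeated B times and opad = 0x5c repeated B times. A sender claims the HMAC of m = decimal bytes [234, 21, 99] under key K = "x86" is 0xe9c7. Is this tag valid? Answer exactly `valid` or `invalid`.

valid

Key "x86" = 78 38 36 is exactly B = 3 bytes: K' = 78 38 36.
K' ⊕ ipad = 4e 0e 00; K' ⊕ opad = 24 64 6a.
Inner hash: even-index sum = 99 mod 256 = 99; odd-index sum = 347 mod 256 = 91 → 63 5b.
Outer hash (recomputed tag): even-index sum = 233 mod 256 = 233; odd-index sum = 199 mod 256 = 199 → e9 c7.
Recomputed tag = e9c7; claimed = e9c7 → match.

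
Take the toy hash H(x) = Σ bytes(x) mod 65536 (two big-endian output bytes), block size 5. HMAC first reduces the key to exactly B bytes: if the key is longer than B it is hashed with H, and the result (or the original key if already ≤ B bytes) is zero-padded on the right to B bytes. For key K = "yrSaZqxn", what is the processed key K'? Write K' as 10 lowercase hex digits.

0350000000

|K| = 8 > B = 5, so first hash the key.
H(K): sum = 121+114+83+97+90+113+120+110 = 848 → 03 50.
Zero-pad H(K) = 03 50 to 5 bytes: K' = 03 50 00 00 00.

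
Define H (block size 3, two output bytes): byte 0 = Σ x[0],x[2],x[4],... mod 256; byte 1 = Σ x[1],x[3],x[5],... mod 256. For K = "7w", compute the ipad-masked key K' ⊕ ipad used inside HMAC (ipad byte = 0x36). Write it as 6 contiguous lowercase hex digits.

014136

Key "7w" = 37 77 is 2 bytes ≤ B = 3; zero-pad to 3 bytes: K' = 37 77 00.
XOR each byte with 0x36: 37⊕36=01, 77⊕36=41, 00⊕36=36.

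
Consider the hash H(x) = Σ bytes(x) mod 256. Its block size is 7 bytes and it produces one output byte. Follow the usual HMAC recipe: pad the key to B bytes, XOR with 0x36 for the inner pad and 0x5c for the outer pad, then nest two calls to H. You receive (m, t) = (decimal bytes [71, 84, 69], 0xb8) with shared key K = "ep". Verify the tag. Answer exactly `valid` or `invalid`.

valid

Key "ep" = 65 70 is 2 bytes ≤ B = 7; zero-pad to 7 bytes: K' = 65 70 00 00 00 00 00.
K' ⊕ ipad = 53 46 36 36 36 36 36; K' ⊕ opad = 39 2c 5c 5c 5c 5c 5c.
Inner hash: sum = 83+70+54+54+54+54+54+71+84+69 = 647; mod 256 = 135 → 87.
Outer hash (recomputed tag): sum = 57+44+92+92+92+92+92+135 = 696; mod 256 = 184 → b8.
Recomputed tag = b8; claimed = b8 → match.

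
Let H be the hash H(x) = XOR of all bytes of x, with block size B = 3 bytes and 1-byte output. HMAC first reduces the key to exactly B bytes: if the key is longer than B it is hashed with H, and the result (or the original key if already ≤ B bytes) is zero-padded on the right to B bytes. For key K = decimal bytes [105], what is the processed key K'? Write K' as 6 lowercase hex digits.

Key decimal bytes [105] = 69 is 1 byte ≤ B = 3; zero-pad to 3 bytes: K' = 69 00 00.

690000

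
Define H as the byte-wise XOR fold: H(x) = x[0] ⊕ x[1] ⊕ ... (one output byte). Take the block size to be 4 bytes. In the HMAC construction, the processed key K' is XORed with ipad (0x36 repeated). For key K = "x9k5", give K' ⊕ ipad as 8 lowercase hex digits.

4e0f5d03

Key "x9k5" = 78 39 6b 35 is exactly B = 4 bytes: K' = 78 39 6b 35.
XOR each byte with 0x36: 78⊕36=4e, 39⊕36=0f, 6b⊕36=5d, 35⊕36=03.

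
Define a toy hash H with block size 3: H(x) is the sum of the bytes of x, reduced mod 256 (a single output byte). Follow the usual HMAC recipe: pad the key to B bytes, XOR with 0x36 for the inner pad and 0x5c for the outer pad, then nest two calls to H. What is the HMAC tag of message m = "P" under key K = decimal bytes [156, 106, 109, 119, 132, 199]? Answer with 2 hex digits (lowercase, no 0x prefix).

e0

Key decimal bytes [156, 106, 109, 119, 132, 199] = 9c 6a 6d 77 84 c7 is 6 bytes > B = 3, so hash it first: H(key) = 35, then zero-pad to 3 bytes: K' = 35 00 00.
K' ⊕ ipad = 03 36 36.  K' ⊕ opad = 69 5c 5c.
Inner input = (K'⊕ipad) ∥ m = 03 36 36 ∥ 50.
Inner hash: sum = 3+54+54+80 = 191 → bf.
Outer input = (K'⊕opad) ∥ inner = 69 5c 5c ∥ bf.
Outer hash (tag): sum = 105+92+92+191 = 480; mod 256 = 224 → e0.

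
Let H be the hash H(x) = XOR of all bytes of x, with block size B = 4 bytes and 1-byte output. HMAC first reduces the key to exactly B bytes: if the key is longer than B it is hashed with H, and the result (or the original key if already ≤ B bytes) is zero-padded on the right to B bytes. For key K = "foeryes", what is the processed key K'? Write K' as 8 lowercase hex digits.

|K| = 7 > B = 4, so first hash the key.
H(K): XOR 66⊕6f⊕65⊕72⊕79⊕65⊕73 = 71.
Zero-pad H(K) = 71 to 4 bytes: K' = 71 00 00 00.

71000000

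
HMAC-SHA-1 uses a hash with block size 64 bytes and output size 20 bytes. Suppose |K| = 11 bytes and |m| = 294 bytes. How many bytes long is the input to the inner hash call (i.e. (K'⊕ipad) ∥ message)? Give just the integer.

358

Key is 11 ≤ 64 bytes, zero-padded: |K'| = 64.
Inner input = (K'⊕ipad) ∥ m → 64 + 294 = 358 bytes.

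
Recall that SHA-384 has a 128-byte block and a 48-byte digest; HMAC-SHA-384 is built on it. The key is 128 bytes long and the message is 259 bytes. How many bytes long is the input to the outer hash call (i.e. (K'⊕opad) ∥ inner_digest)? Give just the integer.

Key is 128 ≤ 128 bytes, zero-padded: |K'| = 128.
Outer input = (K'⊕opad) ∥ H(inner) → 128 + 48 = 176 bytes.

176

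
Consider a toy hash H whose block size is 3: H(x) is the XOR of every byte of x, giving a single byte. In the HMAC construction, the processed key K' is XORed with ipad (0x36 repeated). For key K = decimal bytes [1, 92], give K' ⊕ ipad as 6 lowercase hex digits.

376a36

Key decimal bytes [1, 92] = 01 5c is 2 bytes ≤ B = 3; zero-pad to 3 bytes: K' = 01 5c 00.
XOR each byte with 0x36: 01⊕36=37, 5c⊕36=6a, 00⊕36=36.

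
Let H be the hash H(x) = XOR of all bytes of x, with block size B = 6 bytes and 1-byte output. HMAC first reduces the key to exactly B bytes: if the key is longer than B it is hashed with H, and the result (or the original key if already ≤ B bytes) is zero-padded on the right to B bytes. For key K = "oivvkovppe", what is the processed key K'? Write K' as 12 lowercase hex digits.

110000000000

|K| = 10 > B = 6, so first hash the key.
H(K): XOR 6f⊕69⊕76⊕76⊕6b⊕6f⊕76⊕70⊕70⊕65 = 11.
Zero-pad H(K) = 11 to 6 bytes: K' = 11 00 00 00 00 00.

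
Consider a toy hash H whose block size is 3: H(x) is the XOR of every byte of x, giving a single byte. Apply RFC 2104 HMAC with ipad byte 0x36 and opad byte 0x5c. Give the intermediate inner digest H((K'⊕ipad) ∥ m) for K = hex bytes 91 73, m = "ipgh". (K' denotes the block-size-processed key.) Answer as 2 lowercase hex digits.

Key hex bytes 91 73 is 2 bytes ≤ B = 3; zero-pad to 3 bytes: K' = 91 73 00.
K' ⊕ ipad = a7 45 36.
Inner input = a7 45 36 ∥ 69 70 67 68.
Inner hash: XOR a7⊕45⊕36⊕69⊕70⊕67⊕68 = c2.

c2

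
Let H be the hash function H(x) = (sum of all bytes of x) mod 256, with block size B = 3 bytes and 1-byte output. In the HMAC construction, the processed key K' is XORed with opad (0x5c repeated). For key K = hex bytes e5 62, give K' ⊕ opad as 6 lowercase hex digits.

b93e5c

Key hex bytes e5 62 is 2 bytes ≤ B = 3; zero-pad to 3 bytes: K' = e5 62 00.
XOR each byte with 0x5c: e5⊕5c=b9, 62⊕5c=3e, 00⊕5c=5c.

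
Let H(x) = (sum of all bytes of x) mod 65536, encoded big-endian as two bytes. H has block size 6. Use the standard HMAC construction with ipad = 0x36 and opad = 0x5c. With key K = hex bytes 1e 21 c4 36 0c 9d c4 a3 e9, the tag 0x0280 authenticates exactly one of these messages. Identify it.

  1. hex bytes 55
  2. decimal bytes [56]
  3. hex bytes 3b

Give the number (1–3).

3

Key hex bytes 1e 21 c4 36 0c 9d c4 a3 e9 is 9 bytes > B = 6, so hash it first: H(key) = 04 32, then zero-pad to 6 bytes: K' = 04 32 00 00 00 00.
K' ⊕ ipad = 32 04 36 36 36 36; K' ⊕ opad = 58 6e 5c 5c 5c 5c.
m1: inner = H(32 04 36 36 36 36 55) = 01 63; tag = H(58 6e 5c 5c 5c 5c 01 63) = 029a
m2: inner = H(32 04 36 36 36 36 38) = 01 46; tag = H(58 6e 5c 5c 5c 5c 01 46) = 027d
m3: inner = H(32 04 36 36 36 36 3b) = 01 49; tag = H(58 6e 5c 5c 5c 5c 01 49) = 0280 ← matches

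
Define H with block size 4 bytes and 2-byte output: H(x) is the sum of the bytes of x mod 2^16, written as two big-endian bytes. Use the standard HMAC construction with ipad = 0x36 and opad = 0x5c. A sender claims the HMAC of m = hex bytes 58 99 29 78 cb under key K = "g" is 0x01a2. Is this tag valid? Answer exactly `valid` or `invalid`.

Key "g" = 67 is 1 byte ≤ B = 4; zero-pad to 4 bytes: K' = 67 00 00 00.
K' ⊕ ipad = 51 36 36 36; K' ⊕ opad = 3b 5c 5c 5c.
Inner hash: sum = 81+54+54+54+88+153+41+120+203 = 848 → 03 50.
Outer hash (recomputed tag): sum = 59+92+92+92+3+80 = 418 → 01 a2.
Recomputed tag = 01a2; claimed = 01a2 → match.

valid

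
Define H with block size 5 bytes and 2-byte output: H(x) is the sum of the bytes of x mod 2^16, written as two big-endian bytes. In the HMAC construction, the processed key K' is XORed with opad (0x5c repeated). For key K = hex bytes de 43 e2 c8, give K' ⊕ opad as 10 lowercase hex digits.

Key hex bytes de 43 e2 c8 is 4 bytes ≤ B = 5; zero-pad to 5 bytes: K' = de 43 e2 c8 00.
XOR each byte with 0x5c: de⊕5c=82, 43⊕5c=1f, e2⊕5c=be, c8⊕5c=94, 00⊕5c=5c.

821fbe945c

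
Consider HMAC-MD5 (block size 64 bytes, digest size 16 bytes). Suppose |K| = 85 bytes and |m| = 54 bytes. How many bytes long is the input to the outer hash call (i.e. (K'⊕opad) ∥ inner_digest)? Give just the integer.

80

Key is 85 > 64 bytes, so it is hashed to 16 bytes then zero-padded to 64: |K'| = 64.
Outer input = (K'⊕opad) ∥ H(inner) → 64 + 16 = 80 bytes.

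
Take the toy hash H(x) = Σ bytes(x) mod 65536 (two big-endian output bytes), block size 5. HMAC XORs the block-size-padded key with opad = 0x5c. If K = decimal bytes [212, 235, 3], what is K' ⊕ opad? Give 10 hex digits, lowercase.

Key decimal bytes [212, 235, 3] = d4 eb 03 is 3 bytes ≤ B = 5; zero-pad to 5 bytes: K' = d4 eb 03 00 00.
XOR each byte with 0x5c: d4⊕5c=88, eb⊕5c=b7, 03⊕5c=5f, 00⊕5c=5c, 00⊕5c=5c.

88b75f5c5c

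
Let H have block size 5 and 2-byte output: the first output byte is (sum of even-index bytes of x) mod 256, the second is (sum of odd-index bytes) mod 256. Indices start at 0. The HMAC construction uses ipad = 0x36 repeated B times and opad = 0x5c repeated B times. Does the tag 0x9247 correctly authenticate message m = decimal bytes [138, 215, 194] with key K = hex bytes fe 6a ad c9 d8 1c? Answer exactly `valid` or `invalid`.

invalid

Key hex bytes fe 6a ad c9 d8 1c is 6 bytes > B = 5, so hash it first: H(key) = 83 4f, then zero-pad to 5 bytes: K' = 83 4f 00 00 00.
K' ⊕ ipad = b5 79 36 36 36; K' ⊕ opad = df 13 5c 5c 5c.
Inner hash: even-index sum = 504 mod 256 = 248; odd-index sum = 507 mod 256 = 251 → f8 fb.
Outer hash (recomputed tag): even-index sum = 658 mod 256 = 146; odd-index sum = 359 mod 256 = 103 → 92 67.
Recomputed tag = 9267; claimed = 9247 → mismatch.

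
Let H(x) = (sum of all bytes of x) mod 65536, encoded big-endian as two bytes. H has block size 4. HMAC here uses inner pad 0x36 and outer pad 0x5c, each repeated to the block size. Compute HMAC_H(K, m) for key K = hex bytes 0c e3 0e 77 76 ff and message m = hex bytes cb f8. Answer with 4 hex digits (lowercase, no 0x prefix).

0210

Key hex bytes 0c e3 0e 77 76 ff is 6 bytes > B = 4, so hash it first: H(key) = 02 e9, then zero-pad to 4 bytes: K' = 02 e9 00 00.
K' ⊕ ipad = 34 df 36 36.  K' ⊕ opad = 5e b5 5c 5c.
Inner input = (K'⊕ipad) ∥ m = 34 df 36 36 ∥ cb f8.
Inner hash: sum = 52+223+54+54+203+248 = 834 → 03 42.
Outer input = (K'⊕opad) ∥ inner = 5e b5 5c 5c ∥ 03 42.
Outer hash (tag): sum = 94+181+92+92+3+66 = 528 → 02 10.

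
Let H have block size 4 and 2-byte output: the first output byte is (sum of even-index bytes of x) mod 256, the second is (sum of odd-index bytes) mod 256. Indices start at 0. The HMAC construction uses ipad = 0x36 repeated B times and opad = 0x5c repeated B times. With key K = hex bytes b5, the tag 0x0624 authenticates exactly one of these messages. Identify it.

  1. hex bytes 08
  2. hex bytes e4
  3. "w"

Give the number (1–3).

1

Key hex bytes b5 is 1 byte ≤ B = 4; zero-pad to 4 bytes: K' = b5 00 00 00.
K' ⊕ ipad = 83 36 36 36; K' ⊕ opad = e9 5c 5c 5c.
m1: inner = H(83 36 36 36 08) = c1 6c; tag = H(e9 5c 5c 5c c1 6c) = 0624 ← matches
m2: inner = H(83 36 36 36 e4) = 9d 6c; tag = H(e9 5c 5c 5c 9d 6c) = e224
m3: inner = H(83 36 36 36 77) = 30 6c; tag = H(e9 5c 5c 5c 30 6c) = 7524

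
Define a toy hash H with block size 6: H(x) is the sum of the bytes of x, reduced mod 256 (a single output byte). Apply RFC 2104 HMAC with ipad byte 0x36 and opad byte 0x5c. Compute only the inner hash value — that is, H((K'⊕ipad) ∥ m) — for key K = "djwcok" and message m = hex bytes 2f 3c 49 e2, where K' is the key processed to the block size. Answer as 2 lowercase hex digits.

Key "djwcok" = 64 6a 77 63 6f 6b is exactly B = 6 bytes: K' = 64 6a 77 63 6f 6b.
K' ⊕ ipad = 52 5c 41 55 59 5d.
Inner input = 52 5c 41 55 59 5d ∥ 2f 3c 49 e2.
Inner hash: sum = 82+92+65+85+89+93+47+60+73+226 = 912; mod 256 = 144 → 90.

90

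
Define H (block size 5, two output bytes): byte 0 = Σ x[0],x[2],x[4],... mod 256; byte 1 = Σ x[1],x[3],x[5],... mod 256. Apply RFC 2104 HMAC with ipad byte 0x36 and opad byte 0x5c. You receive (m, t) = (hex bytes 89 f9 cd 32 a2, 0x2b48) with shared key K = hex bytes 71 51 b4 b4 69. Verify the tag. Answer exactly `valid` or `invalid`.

valid

Key hex bytes 71 51 b4 b4 69 is exactly B = 5 bytes: K' = 71 51 b4 b4 69.
K' ⊕ ipad = 47 67 82 82 5f; K' ⊕ opad = 2d 0d e8 e8 35.
Inner hash: even-index sum = 595 mod 256 = 83; odd-index sum = 737 mod 256 = 225 → 53 e1.
Outer hash (recomputed tag): even-index sum = 555 mod 256 = 43; odd-index sum = 328 mod 256 = 72 → 2b 48.
Recomputed tag = 2b48; claimed = 2b48 → match.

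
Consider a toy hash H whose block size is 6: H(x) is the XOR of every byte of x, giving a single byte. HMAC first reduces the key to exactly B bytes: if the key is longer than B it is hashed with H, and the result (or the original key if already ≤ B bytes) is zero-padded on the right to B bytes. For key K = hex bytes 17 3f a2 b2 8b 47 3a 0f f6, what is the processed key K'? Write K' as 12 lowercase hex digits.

|K| = 9 > B = 6, so first hash the key.
H(K): XOR 17⊕3f⊕a2⊕b2⊕8b⊕47⊕3a⊕0f⊕f6 = 37.
Zero-pad H(K) = 37 to 6 bytes: K' = 37 00 00 00 00 00.

370000000000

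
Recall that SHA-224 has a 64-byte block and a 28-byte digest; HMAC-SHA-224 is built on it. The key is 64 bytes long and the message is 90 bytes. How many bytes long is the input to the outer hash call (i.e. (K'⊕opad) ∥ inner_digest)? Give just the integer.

92

Key is 64 ≤ 64 bytes, zero-padded: |K'| = 64.
Outer input = (K'⊕opad) ∥ H(inner) → 64 + 28 = 92 bytes.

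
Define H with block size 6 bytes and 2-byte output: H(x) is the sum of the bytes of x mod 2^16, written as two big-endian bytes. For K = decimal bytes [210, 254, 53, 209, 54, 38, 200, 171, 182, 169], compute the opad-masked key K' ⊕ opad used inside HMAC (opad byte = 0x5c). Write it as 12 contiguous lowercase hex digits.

5a585c5c5c5c

Key decimal bytes [210, 254, 53, 209, 54, 38, 200, 171, 182, 169] = d2 fe 35 d1 36 26 c8 ab b6 a9 is 10 bytes > B = 6, so hash it first: H(key) = 06 04, then zero-pad to 6 bytes: K' = 06 04 00 00 00 00.
XOR each byte with 0x5c: 06⊕5c=5a, 04⊕5c=58, 00⊕5c=5c, 00⊕5c=5c, 00⊕5c=5c, 00⊕5c=5c.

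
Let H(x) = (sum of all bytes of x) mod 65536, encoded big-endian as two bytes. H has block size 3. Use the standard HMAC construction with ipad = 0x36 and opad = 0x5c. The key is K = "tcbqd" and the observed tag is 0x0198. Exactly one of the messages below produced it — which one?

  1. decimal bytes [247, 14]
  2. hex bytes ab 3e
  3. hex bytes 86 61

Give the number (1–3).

2

Key "tcbqd" = 74 63 62 71 64 is 5 bytes > B = 3, so hash it first: H(key) = 02 0e, then zero-pad to 3 bytes: K' = 02 0e 00.
K' ⊕ ipad = 34 38 36; K' ⊕ opad = 5e 52 5c.
m1: inner = H(34 38 36 f7 0e) = 01 a7; tag = H(5e 52 5c 01 a7) = 01b4
m2: inner = H(34 38 36 ab 3e) = 01 8b; tag = H(5e 52 5c 01 8b) = 0198 ← matches
m3: inner = H(34 38 36 86 61) = 01 89; tag = H(5e 52 5c 01 89) = 0196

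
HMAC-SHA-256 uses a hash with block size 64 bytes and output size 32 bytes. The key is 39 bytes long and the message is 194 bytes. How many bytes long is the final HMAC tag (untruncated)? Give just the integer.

The tag is one SHA-256 digest: 32 bytes.

32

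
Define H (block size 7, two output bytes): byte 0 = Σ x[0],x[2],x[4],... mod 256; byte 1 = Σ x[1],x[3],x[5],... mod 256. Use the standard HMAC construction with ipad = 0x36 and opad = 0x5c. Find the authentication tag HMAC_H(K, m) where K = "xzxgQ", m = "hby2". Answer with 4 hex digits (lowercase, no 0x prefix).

Key "xzxgQ" = 78 7a 78 67 51 is 5 bytes ≤ B = 7; zero-pad to 7 bytes: K' = 78 7a 78 67 51 00 00.
K' ⊕ ipad = 4e 4c 4e 51 67 36 36.  K' ⊕ opad = 24 26 24 3b 0d 5c 5c.
Inner input = (K'⊕ipad) ∥ m = 4e 4c 4e 51 67 36 36 ∥ 68 62 79 32.
Inner hash: even-index sum = 461 mod 256 = 205; odd-index sum = 436 mod 256 = 180 → cd b4.
Outer input = (K'⊕opad) ∥ inner = 24 26 24 3b 0d 5c 5c ∥ cd b4.
Outer hash (tag): even-index sum = 357 mod 256 = 101; odd-index sum = 394 mod 256 = 138 → 65 8a.

658a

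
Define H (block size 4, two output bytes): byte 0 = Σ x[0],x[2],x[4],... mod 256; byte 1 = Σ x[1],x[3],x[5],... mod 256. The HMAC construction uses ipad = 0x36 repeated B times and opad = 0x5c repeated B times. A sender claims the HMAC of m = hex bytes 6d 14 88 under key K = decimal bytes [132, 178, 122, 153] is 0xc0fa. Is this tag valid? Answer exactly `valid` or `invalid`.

Key decimal bytes [132, 178, 122, 153] = 84 b2 7a 99 is exactly B = 4 bytes: K' = 84 b2 7a 99.
K' ⊕ ipad = b2 84 4c af; K' ⊕ opad = d8 ee 26 c5.
Inner hash: even-index sum = 499 mod 256 = 243; odd-index sum = 327 mod 256 = 71 → f3 47.
Outer hash (recomputed tag): even-index sum = 497 mod 256 = 241; odd-index sum = 506 mod 256 = 250 → f1 fa.
Recomputed tag = f1fa; claimed = c0fa → mismatch.

invalid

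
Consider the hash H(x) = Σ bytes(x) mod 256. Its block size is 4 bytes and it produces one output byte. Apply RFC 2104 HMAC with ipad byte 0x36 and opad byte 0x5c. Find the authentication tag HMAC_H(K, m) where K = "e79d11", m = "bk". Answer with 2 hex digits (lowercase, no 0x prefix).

Key "e79d11" = 65 37 39 64 31 31 is 6 bytes > B = 4, so hash it first: H(key) = 9b, then zero-pad to 4 bytes: K' = 9b 00 00 00.
K' ⊕ ipad = ad 36 36 36.  K' ⊕ opad = c7 5c 5c 5c.
Inner input = (K'⊕ipad) ∥ m = ad 36 36 36 ∥ 62 6b.
Inner hash: sum = 173+54+54+54+98+107 = 540; mod 256 = 28 → 1c.
Outer input = (K'⊕opad) ∥ inner = c7 5c 5c 5c ∥ 1c.
Outer hash (tag): sum = 199+92+92+92+28 = 503; mod 256 = 247 → f7.

f7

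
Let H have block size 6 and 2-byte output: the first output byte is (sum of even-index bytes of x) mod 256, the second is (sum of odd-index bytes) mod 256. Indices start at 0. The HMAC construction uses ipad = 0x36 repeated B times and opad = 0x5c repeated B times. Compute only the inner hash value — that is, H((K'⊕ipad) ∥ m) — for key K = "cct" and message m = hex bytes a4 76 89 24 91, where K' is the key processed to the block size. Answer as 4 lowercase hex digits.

Key "cct" = 63 63 74 is 3 bytes ≤ B = 6; zero-pad to 6 bytes: K' = 63 63 74 00 00 00.
K' ⊕ ipad = 55 55 42 36 36 36.
Inner input = 55 55 42 36 36 36 ∥ a4 76 89 24 91.
Inner hash: even-index sum = 651 mod 256 = 139; odd-index sum = 347 mod 256 = 91 → 8b 5b.

8b5b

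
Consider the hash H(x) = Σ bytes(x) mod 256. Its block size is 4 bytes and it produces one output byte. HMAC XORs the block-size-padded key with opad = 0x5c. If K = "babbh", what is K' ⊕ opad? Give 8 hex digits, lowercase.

Key "babbh" = 62 61 62 62 68 is 5 bytes > B = 4, so hash it first: H(key) = ef, then zero-pad to 4 bytes: K' = ef 00 00 00.
XOR each byte with 0x5c: ef⊕5c=b3, 00⊕5c=5c, 00⊕5c=5c, 00⊕5c=5c.

b35c5c5c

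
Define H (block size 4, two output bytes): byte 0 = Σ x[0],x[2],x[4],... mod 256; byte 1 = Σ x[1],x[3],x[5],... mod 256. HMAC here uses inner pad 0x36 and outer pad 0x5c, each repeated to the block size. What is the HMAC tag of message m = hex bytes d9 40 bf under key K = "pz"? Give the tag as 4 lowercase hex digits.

9c44

Key "pz" = 70 7a is 2 bytes ≤ B = 4; zero-pad to 4 bytes: K' = 70 7a 00 00.
K' ⊕ ipad = 46 4c 36 36.  K' ⊕ opad = 2c 26 5c 5c.
Inner input = (K'⊕ipad) ∥ m = 46 4c 36 36 ∥ d9 40 bf.
Inner hash: even-index sum = 532 mod 256 = 20; odd-index sum = 194 mod 256 = 194 → 14 c2.
Outer input = (K'⊕opad) ∥ inner = 2c 26 5c 5c ∥ 14 c2.
Outer hash (tag): even-index sum = 156 mod 256 = 156; odd-index sum = 324 mod 256 = 68 → 9c 44.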